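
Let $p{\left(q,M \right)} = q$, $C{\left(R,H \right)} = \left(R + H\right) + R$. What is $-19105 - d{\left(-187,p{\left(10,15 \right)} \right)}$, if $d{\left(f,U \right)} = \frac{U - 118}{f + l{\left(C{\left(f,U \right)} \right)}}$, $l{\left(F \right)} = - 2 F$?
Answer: $- \frac{10335697}{541} \approx -19105.0$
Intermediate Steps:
$C{\left(R,H \right)} = H + 2 R$ ($C{\left(R,H \right)} = \left(H + R\right) + R = H + 2 R$)
$d{\left(f,U \right)} = \frac{-118 + U}{- 3 f - 2 U}$ ($d{\left(f,U \right)} = \frac{U - 118}{f - 2 \left(U + 2 f\right)} = \frac{-118 + U}{f - \left(2 U + 4 f\right)} = \frac{-118 + U}{- 3 f - 2 U}$)
$-19105 - d{\left(-187,p{\left(10,15 \right)} \right)} = -19105 - \frac{118 - 10}{2 \cdot 10 + 3 \left(-187\right)} = -19105 - \frac{118 - 10}{20 - 561} = -19105 - \frac{1}{-541} \cdot 108 = -19105 - \left(- \frac{1}{541}\right) 108 = -19105 - - \frac{108}{541} = -19105 + \frac{108}{541} = - \frac{10335697}{541}$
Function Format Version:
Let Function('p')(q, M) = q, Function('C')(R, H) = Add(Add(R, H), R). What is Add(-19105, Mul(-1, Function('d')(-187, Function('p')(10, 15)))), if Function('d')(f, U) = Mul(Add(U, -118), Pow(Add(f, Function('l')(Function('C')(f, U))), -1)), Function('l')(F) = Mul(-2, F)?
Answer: Rational(-10335697, 541) ≈ -19105.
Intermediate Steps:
Function('C')(R, H) = Add(H, Mul(2, R)) (Function('C')(R, H) = Add(Add(H, R), R) = Add(H, Mul(2, R)))
Function('d')(f, U) = Mul(Pow(Add(Mul(-3, f), Mul(-2, U)), -1), Add(-118, U)) (Function('d')(f, U) = Mul(Add(U, -118), Pow(Add(f, Mul(-2, Add(U, Mul(2, f)))), -1)) = Mul(Add(-118, U), Pow(Add(f, Add(Mul(-4, f), Mul(-2, U))), -1)) = Mul(Add(-118, U), Pow(Add(Mul(-3, f), Mul(-2, U)), -1)) = Mul(Pow(Add(Mul(-3, f), Mul(-2, U)), -1), Add(-118, U)))
Add(-19105, Mul(-1, Function('d')(-187, Function('p')(10, 15)))) = Add(-19105, Mul(-1, Mul(Pow(Add(Mul(2, 10), Mul(3, -187)), -1), Add(118, Mul(-1, 10))))) = Add(-19105, Mul(-1, Mul(Pow(Add(20, -561), -1), Add(118, -10)))) = Add(-19105, Mul(-1, Mul(Pow(-541, -1), 108))) = Add(-19105, Mul(-1, Mul(Rational(-1, 541), 108))) = Add(-19105, Mul(-1, Rational(-108, 541))) = Add(-19105, Rational(108, 541)) = Rational(-10335697, 541)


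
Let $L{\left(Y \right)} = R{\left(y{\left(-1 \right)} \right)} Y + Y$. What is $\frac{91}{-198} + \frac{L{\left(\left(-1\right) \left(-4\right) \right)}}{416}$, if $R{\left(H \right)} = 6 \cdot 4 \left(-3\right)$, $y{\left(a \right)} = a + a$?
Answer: $- \frac{11761}{10296} \approx -1.1423$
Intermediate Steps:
$y{\left(a \right)} = 2 a$
$R{\left(H \right)} = -72$ ($R{\left(H \right)} = 24 \left(-3\right) = -72$)
$L{\left(Y \right)} = - 71 Y$ ($L{\left(Y \right)} = - 72 Y + Y = - 71 Y$)
$\frac{91}{-198} + \frac{L{\left(\left(-1\right) \left(-4\right) \right)}}{416} = \frac{91}{-198} + \frac{\left(-71\right) \left(\left(-1\right) \left(-4\right)\right)}{416} = 91 \left(- \frac{1}{198}\right) + \left(-71\right) 4 \cdot \frac{1}{416} = - \frac{91}{198} - \frac{71}{104} = - \frac{11761}{10296}$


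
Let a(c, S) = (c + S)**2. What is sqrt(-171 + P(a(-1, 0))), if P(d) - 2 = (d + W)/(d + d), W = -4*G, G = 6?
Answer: 19*I*sqrt(2)/2 ≈ 13.435*I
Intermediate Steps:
a(c, S) = (S + c)**2
W = -24 (W = -4*6 = -24)
P(d) = 2 + (-24 + d)/(2*d) (P(d) = 2 + (d - 24)/(d + d) = 2 + (-24 + d)/((2*d)) = 2 + (-24 + d)*(1/(2*d)) = 2 + (-24 + d)/(2*d))
sqrt(-171 + P(a(-1, 0))) = sqrt(-171 + (5/2 - 12/(0 - 1)**2)) = sqrt(-171 + (5/2 - 12/((-1)**2))) = sqrt(-171 + (5/2 - 12/1)) = sqrt(-171 + (5/2 - 12*1)) = sqrt(-171 + (5/2 - 12)) = sqrt(-171 - 19/2) = sqrt(-361/2) = 19*I*sqrt(2)/2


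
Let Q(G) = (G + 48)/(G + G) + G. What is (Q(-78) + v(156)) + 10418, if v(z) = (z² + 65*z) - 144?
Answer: 1161477/26 ≈ 44672.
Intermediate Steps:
v(z) = -144 + z² + 65*z
Q(G) = G + (48 + G)/(2*G) (Q(G) = (48 + G)/((2*G)) + G = (48 + G)*(1/(2*G)) + G = (48 + G)/(2*G) + G = G + (48 + G)/(2*G))
(Q(-78) + v(156)) + 10418 = ((½ - 78 + 24/(-78)) + (-144 + 156² + 65*156)) + 10418 = ((½ - 78 + 24*(-1/78)) + (-144 + 24336 + 10140)) + 10418 = ((½ - 78 - 4/13) + 34332) + 10418 = (-2023/26 + 34332) + 10418 = 890609/26 + 10418 = 1161477/26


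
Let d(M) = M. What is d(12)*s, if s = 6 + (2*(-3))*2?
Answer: -72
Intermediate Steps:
s = -6 (s = 6 - 6*2 = 6 - 12 = -6)
d(12)*s = 12*(-6) = -72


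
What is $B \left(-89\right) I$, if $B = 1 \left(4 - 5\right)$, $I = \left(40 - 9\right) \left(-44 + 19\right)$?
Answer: $-68975$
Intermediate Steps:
$I = -775$ ($I = 31 \left(-25\right) = -775$)
$B = -1$ ($B = 1 \left(-1\right) = -1$)
$B \left(-89\right) I = \left(-1\right) \left(-89\right) \left(-775\right) = 89 \left(-775\right) = -68975$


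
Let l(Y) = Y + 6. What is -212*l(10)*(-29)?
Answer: 98368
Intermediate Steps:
l(Y) = 6 + Y
-212*l(10)*(-29) = -212*(6 + 10)*(-29) = -212*16*(-29) = -3392*(-29) = 98368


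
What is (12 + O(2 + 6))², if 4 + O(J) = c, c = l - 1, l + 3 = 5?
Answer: 81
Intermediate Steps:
l = 2 (l = -3 + 5 = 2)
c = 1 (c = 2 - 1 = 1)
O(J) = -3 (O(J) = -4 + 1 = -3)
(12 + O(2 + 6))² = (12 - 3)² = 9² = 81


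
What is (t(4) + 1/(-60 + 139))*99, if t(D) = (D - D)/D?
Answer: 99/79 ≈ 1.2532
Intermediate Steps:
t(D) = 0 (t(D) = 0/D = 0)
(t(4) + 1/(-60 + 139))*99 = (0 + 1/(-60 + 139))*99 = (0 + 1/79)*99 = (1/79)*99 = 99/79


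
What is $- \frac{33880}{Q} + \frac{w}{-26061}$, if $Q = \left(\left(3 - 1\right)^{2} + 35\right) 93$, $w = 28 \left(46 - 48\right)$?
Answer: $- \frac{42035408}{4501107} \approx -9.3389$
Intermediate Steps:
$w = -56$ ($w = 28 \left(-2\right) = -56$)
$Q = 3627$ ($Q = \left(2^{2} + 35\right) 93 = \left(4 + 35\right) 93 = 39 \cdot 93 = 3627$)
$- \frac{33880}{Q} + \frac{w}{-26061} = - \frac{33880}{3627} - \frac{56}{-26061} = \left(-33880\right) \frac{1}{3627} - - \frac{8}{3723} = - \frac{33880}{3627} + \frac{8}{3723} = - \frac{42035408}{4501107}$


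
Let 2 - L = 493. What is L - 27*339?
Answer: -9644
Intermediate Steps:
L = -491 (L = 2 - 1*493 = 2 - 493 = -491)
L - 27*339 = -491 - 27*339 = -491 - 9153 = -9644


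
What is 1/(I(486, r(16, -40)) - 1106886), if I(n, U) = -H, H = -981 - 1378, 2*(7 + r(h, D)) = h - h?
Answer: -1/1104527 ≈ -9.0536e-7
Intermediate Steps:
r(h, D) = -7 (r(h, D) = -7 + (h - h)/2 = -7 + (1/2)*0 = -7 + 0 = -7)
H = -2359
I(n, U) = 2359 (I(n, U) = -1*(-2359) = 2359)
1/(I(486, r(16, -40)) - 1106886) = 1/(2359 - 1106886) = 1/(-1104527) = -1/1104527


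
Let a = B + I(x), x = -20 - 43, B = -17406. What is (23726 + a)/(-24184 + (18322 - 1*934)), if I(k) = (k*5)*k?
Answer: -26165/6796 ≈ -3.8501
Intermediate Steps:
x = -63
I(k) = 5*k² (I(k) = (5*k)*k = 5*k²)
a = 2439 (a = -17406 + 5*(-63)² = -17406 + 5*3969 = -17406 + 19845 = 2439)
(23726 + a)/(-24184 + (18322 - 1*934)) = (23726 + 2439)/(-24184 + (18322 - 1*934)) = 26165/(-24184 + (18322 - 934)) = 26165/(-24184 + 17388) = 26165/(-6796) = 26165*(-1/6796) = -26165/6796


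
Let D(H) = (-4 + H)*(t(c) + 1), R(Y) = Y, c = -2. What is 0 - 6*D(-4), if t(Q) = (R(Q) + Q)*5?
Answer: -912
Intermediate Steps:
t(Q) = 10*Q (t(Q) = (Q + Q)*5 = (2*Q)*5 = 10*Q)
D(H) = 76 - 19*H (D(H) = (-4 + H)*(10*(-2) + 1) = (-4 + H)*(-20 + 1) = (-4 + H)*(-19) = 76 - 19*H)
0 - 6*D(-4) = 0 - 6*(76 - 19*(-4)) = 0 - 6*(76 + 76) = 0 - 6*152 = 0 - 1*912 = 0 - 912 = -912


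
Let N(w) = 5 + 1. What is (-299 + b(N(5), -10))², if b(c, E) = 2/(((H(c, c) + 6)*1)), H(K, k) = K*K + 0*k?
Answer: 39413284/441 ≈ 89373.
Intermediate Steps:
H(K, k) = K² (H(K, k) = K² + 0 = K²)
N(w) = 6
b(c, E) = 2/(6 + c²) (b(c, E) = 2/(((c² + 6)*1)) = 2/(((6 + c²)*1)) = 2/(6 + c²))
(-299 + b(N(5), -10))² = (-299 + 2/(6 + 6²))² = (-299 + 2/(6 + 36))² = (-299 + 2/42)² = (-299 + 2*(1/42))² = (-299 + 1/21)² = (-6278/21)² = 39413284/441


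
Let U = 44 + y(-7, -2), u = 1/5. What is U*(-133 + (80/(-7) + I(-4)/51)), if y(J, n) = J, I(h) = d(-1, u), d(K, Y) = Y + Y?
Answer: -9538267/1785 ≈ -5343.6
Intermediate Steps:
u = 1/5 ≈ 0.20000
d(K, Y) = 2*Y
I(h) = 2/5 (I(h) = 2*(1/5) = 2/5)
U = 37 (U = 44 - 7 = 37)
U*(-133 + (80/(-7) + I(-4)/51)) = 37*(-133 + (80/(-7) + (2/5)/51)) = 37*(-133 + (80*(-1/7) + (2/5)*(1/51))) = 37*(-133 + (-80/7 + 2/255)) = 37*(-133 - 20386/1785) = 37*(-257791/1785) = -9538267/1785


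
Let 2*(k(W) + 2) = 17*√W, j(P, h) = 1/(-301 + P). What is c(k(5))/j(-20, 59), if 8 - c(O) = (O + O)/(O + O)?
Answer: -2247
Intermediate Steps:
k(W) = -2 + 17*√W/2 (k(W) = -2 + (17*√W)/2 = -2 + 17*√W/2)
c(O) = 7 (c(O) = 8 - (O + O)/(O + O) = 8 - 2*O/(2*O) = 8 - 2*O*1/(2*O) = 8 - 1*1 = 8 - 1 = 7)
c(k(5))/j(-20, 59) = 7/(1/(-301 - 20)) = 7/(1/(-321)) = 7/(-1/321) = 7*(-321) = -2247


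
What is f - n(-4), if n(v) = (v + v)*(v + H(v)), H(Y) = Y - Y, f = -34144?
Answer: -34176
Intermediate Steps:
H(Y) = 0
n(v) = 2*v² (n(v) = (v + v)*(v + 0) = (2*v)*v = 2*v²)
f - n(-4) = -34144 - 2*(-4)² = -34144 - 2*16 = -34144 - 1*32 = -34144 - 32 = -34176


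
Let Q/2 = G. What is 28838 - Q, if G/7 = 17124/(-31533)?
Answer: 303196130/10511 ≈ 28846.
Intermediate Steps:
G = -39956/10511 (G = 7*(17124/(-31533)) = 7*(17124*(-1/31533)) = 7*(-5708/10511) = -39956/10511 ≈ -3.8013)
Q = -79912/10511 (Q = 2*(-39956/10511) = -79912/10511 ≈ -7.6027)
28838 - Q = 28838 - 1*(-79912/10511) = 28838 + 79912/10511 = 303196130/10511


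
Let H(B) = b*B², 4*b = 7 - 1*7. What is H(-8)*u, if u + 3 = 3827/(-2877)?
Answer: 0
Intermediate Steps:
b = 0 (b = (7 - 1*7)/4 = (7 - 7)/4 = (¼)*0 = 0)
H(B) = 0 (H(B) = 0*B² = 0)
u = -12458/2877 (u = -3 + 3827/(-2877) = -3 + 3827*(-1/2877) = -3 - 3827/2877 = -12458/2877 ≈ -4.3302)
H(-8)*u = 0*(-12458/2877) = 0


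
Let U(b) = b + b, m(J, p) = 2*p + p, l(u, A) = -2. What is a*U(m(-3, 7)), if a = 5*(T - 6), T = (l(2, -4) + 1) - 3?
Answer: -2100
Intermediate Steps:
m(J, p) = 3*p
U(b) = 2*b
T = -4 (T = (-2 + 1) - 3 = -1 - 3 = -4)
a = -50 (a = 5*(-4 - 6) = 5*(-10) = -50)
a*U(m(-3, 7)) = -100*3*7 = -100*21 = -50*42 = -2100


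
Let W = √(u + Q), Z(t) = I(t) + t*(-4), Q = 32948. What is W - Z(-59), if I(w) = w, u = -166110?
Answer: -177 + I*√133162 ≈ -177.0 + 364.91*I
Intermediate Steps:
Z(t) = -3*t (Z(t) = t + t*(-4) = t - 4*t = -3*t)
W = I*√133162 (W = √(-166110 + 32948) = √(-133162) = I*√133162 ≈ 364.91*I)
W - Z(-59) = I*√133162 - (-3)*(-59) = I*√133162 - 1*177 = I*√133162 - 177 = -177 + I*√133162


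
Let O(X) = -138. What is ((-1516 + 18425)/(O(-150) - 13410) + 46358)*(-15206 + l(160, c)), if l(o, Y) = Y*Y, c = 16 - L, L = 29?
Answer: -9443856652175/13548 ≈ -6.9707e+8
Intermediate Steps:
c = -13 (c = 16 - 1*29 = 16 - 29 = -13)
l(o, Y) = Y²
((-1516 + 18425)/(O(-150) - 13410) + 46358)*(-15206 + l(160, c)) = ((-1516 + 18425)/(-138 - 13410) + 46358)*(-15206 + (-13)²) = (16909/(-13548) + 46358)*(-15206 + 169) = (16909*(-1/13548) + 46358)*(-15037) = (-16909/13548 + 46358)*(-15037) = (628041275/13548)*(-15037) = -9443856652175/13548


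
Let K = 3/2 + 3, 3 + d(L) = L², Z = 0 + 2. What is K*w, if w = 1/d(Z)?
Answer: 9/2 ≈ 4.5000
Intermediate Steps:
Z = 2
d(L) = -3 + L²
K = 9/2 (K = (½)*3 + 3 = 3/2 + 3 = 9/2 ≈ 4.5000)
w = 1 (w = 1/(-3 + 2²) = 1/(-3 + 4) = 1/1 = 1)
K*w = (9/2)*1 = 9/2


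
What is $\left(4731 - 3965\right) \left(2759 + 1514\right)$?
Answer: $3273118$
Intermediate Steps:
$\left(4731 - 3965\right) \left(2759 + 1514\right) = 766 \cdot 4273 = 3273118$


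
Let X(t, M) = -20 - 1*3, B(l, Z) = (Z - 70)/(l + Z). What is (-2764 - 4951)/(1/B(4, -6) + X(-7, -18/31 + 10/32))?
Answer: 293170/873 ≈ 335.82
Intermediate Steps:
B(l, Z) = (-70 + Z)/(Z + l)
X(t, M) = -23 (X(t, M) = -20 - 3 = -23)
(-2764 - 4951)/(1/B(4, -6) + X(-7, -18/31 + 10/32)) = (-2764 - 4951)/(1/((-70 - 6)/(-6 + 4)) - 23) = -7715/(1/(-76/(-2)) - 23) = -7715/(1/(-½*(-76)) - 23) = -7715/(1/38 - 23) = -7715/(-873/38) = -7715*(-38/873) = 293170/873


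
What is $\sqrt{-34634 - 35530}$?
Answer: $6 i \sqrt{1949} \approx 264.88 i$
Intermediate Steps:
$\sqrt{-34634 - 35530} = \sqrt{-70164} = 6 i \sqrt{1949}$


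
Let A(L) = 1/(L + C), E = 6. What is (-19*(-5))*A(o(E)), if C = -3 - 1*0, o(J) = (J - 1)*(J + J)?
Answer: 5/3 ≈ 1.6667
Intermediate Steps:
o(J) = 2*J*(-1 + J) (o(J) = (-1 + J)*(2*J) = 2*J*(-1 + J))
C = -3 (C = -3 + 0 = -3)
A(L) = 1/(-3 + L) (A(L) = 1/(L - 3) = 1/(-3 + L))
(-19*(-5))*A(o(E)) = (-19*(-5))/(-3 + 2*6*(-1 + 6)) = 95/(-3 + 2*6*5) = 95/(-3 + 60) = 95/57 = 95*(1/57) = 5/3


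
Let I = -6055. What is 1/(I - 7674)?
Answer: -1/13729 ≈ -7.2839e-5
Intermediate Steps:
1/(I - 7674) = 1/(-6055 - 7674) = 1/(-13729) = -1/13729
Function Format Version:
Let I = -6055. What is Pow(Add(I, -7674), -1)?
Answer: Rational(-1, 13729) ≈ -7.2839e-5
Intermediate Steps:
Pow(Add(I, -7674), -1) = Pow(Add(-6055, -7674), -1) = Pow(-13729, -1) = Rational(-1, 13729)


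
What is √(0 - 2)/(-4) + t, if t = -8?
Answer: -8 - I*√2/4 ≈ -8.0 - 0.35355*I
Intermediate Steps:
√(0 - 2)/(-4) + t = √(0 - 2)/(-4) - 8 = √(-2)*(-¼) - 8 = (I*√2)*(-¼) - 8 = -I*√2/4 - 8 = -8 - I*√2/4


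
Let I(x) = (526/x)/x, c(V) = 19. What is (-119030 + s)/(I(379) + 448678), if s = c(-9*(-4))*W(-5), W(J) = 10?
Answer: -4267574110/16112139281 ≈ -0.26487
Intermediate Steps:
s = 190 (s = 19*10 = 190)
I(x) = 526/x²
(-119030 + s)/(I(379) + 448678) = (-119030 + 190)/(526/379² + 448678) = -118840/(526*(1/143641) + 448678) = -118840/(526/143641 + 448678) = -118840/64448557124/143641 = -118840*143641/64448557124 = -4267574110/16112139281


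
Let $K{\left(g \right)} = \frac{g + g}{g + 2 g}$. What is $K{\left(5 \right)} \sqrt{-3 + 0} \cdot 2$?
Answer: $\frac{4 i \sqrt{3}}{3} \approx 2.3094 i$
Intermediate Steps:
$K{\left(g \right)} = \frac{2}{3}$ ($K{\left(g \right)} = \frac{2 g}{3 g} = 2 g \frac{1}{3 g} = \frac{2}{3}$)
$K{\left(5 \right)} \sqrt{-3 + 0} \cdot 2 = \frac{2 \sqrt{-3 + 0} \cdot 2}{3} = \frac{2 \sqrt{-3} \cdot 2}{3} = \frac{2 i \sqrt{3} \cdot 2}{3} = \frac{2 \cdot 2 i \sqrt{3}}{3} = \frac{4 i \sqrt{3}}{3}$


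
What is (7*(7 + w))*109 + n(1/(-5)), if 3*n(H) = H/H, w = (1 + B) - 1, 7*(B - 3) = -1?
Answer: 22564/3 ≈ 7521.3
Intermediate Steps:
B = 20/7 (B = 3 + (⅐)*(-1) = 3 - ⅐ = 20/7 ≈ 2.8571)
w = 20/7 (w = (1 + 20/7) - 1 = 27/7 - 1 = 20/7 ≈ 2.8571)
n(H) = ⅓ (n(H) = (H/H)/3 = (⅓)*1 = ⅓)
(7*(7 + w))*109 + n(1/(-5)) = (7*(7 + 20/7))*109 + ⅓ = (7*(69/7))*109 + ⅓ = 69*109 + ⅓ = 7521 + ⅓ = 22564/3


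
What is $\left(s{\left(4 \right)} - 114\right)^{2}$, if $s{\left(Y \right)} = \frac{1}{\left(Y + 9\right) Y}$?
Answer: $\frac{35129329}{2704} \approx 12992.0$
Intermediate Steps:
$s{\left(Y \right)} = \frac{1}{Y \left(9 + Y\right)}$ ($s{\left(Y \right)} = \frac{1}{\left(9 + Y\right) Y} = \frac{1}{Y \left(9 + Y\right)}$)
$\left(s{\left(4 \right)} - 114\right)^{2} = \left(\frac{1}{4 \left(9 + 4\right)} - 114\right)^{2} = \left(\frac{1}{4 \cdot 13} - 114\right)^{2} = \left(\frac{1}{4} \cdot \frac{1}{13} - 114\right)^{2} = \left(\frac{1}{52} - 114\right)^{2} = \left(- \frac{5927}{52}\right)^{2} = \frac{35129329}{2704}$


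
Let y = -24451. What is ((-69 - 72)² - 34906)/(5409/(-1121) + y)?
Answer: 3368605/5482996 ≈ 0.61437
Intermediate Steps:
((-69 - 72)² - 34906)/(5409/(-1121) + y) = ((-69 - 72)² - 34906)/(5409/(-1121) - 24451) = ((-141)² - 34906)/(5409*(-1/1121) - 24451) = (19881 - 34906)/(-5409/1121 - 24451) = -15025/(-27414980/1121) = -15025*(-1121/27414980) = 3368605/5482996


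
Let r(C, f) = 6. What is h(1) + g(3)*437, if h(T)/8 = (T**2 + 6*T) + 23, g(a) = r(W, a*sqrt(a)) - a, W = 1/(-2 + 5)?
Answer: 1551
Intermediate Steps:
W = 1/3 ≈ 0.33333
g(a) = 6 - a
h(T) = 184 + 8*T**2 + 48*T (h(T) = 8*((T**2 + 6*T) + 23) = 8*(23 + T**2 + 6*T) = 184 + 8*T**2 + 48*T)
h(1) + g(3)*437 = (184 + 8*1**2 + 48*1) + (6 - 1*3)*437 = (184 + 8*1 + 48) + (6 - 3)*437 = (184 + 8 + 48) + 3*437 = 240 + 1311 = 1551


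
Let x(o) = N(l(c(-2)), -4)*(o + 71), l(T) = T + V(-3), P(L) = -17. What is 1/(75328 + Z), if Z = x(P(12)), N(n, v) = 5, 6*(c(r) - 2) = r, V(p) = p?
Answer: 1/75598 ≈ 1.3228e-5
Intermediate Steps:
c(r) = 2 + r/6
l(T) = -3 + T (l(T) = T - 3 = -3 + T)
x(o) = 355 + 5*o (x(o) = 5*(o + 71) = 5*(71 + o) = 355 + 5*o)
Z = 270 (Z = 355 + 5*(-17) = 355 - 85 = 270)
1/(75328 + Z) = 1/(75328 + 270) = 1/75598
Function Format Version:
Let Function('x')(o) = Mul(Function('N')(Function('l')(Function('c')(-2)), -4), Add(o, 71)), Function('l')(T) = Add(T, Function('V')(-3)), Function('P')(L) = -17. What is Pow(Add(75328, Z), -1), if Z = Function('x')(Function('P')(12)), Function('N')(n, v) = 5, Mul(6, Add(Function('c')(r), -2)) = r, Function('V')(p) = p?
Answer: Rational(1, 75598) ≈ 1.3228e-5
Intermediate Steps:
Function('c')(r) = Add(2, Mul(Rational(1, 6), r))
Function('l')(T) = Add(-3, T) (Function('l')(T) = Add(T, -3) = Add(-3, T))
Function('x')(o) = Add(355, Mul(5, o)) (Function('x')(o) = Mul(5, Add(o, 71)) = Mul(5, Add(71, o)) = Add(355, Mul(5, o)))
Z = 270 (Z = Add(355, Mul(5, -17)) = Add(355, -85) = 270)
Pow(Add(75328, Z), -1) = Pow(Add(75328, 270), -1) = Pow(75598, -1) = Rational(1, 75598)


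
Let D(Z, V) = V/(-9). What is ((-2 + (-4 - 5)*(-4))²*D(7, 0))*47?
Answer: 0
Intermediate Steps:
D(Z, V) = -V/9 (D(Z, V) = V*(-⅑) = -V/9)
((-2 + (-4 - 5)*(-4))²*D(7, 0))*47 = ((-2 + (-4 - 5)*(-4))²*(-⅑*0))*47 = ((-2 - 9*(-4))²*0)*47 = ((-2 + 36)²*0)*47 = (34²*0)*47 = (1156*0)*47 = 0*47 = 0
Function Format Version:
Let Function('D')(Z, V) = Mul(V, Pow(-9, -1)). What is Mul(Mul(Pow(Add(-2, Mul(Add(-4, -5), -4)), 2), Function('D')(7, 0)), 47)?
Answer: 0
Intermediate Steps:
Function('D')(Z, V) = Mul(Rational(-1, 9), V) (Function('D')(Z, V) = Mul(V, Rational(-1, 9)) = Mul(Rational(-1, 9), V))
Mul(Mul(Pow(Add(-2, Mul(Add(-4, -5), -4)), 2), Function('D')(7, 0)), 47) = Mul(Mul(Pow(Add(-2, Mul(Add(-4, -5), -4)), 2), Mul(Rational(-1, 9), 0)), 47) = Mul(Mul(Pow(Add(-2, Mul(-9, -4)), 2), 0), 47) = Mul(Mul(Pow(Add(-2, 36), 2), 0), 47) = Mul(Mul(Pow(34, 2), 0), 47) = Mul(Mul(1156, 0), 47) = Mul(0, 47) = 0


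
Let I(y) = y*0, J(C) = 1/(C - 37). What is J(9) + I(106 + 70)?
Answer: -1/28 ≈ -0.035714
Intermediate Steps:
J(C) = 1/(-37 + C)
I(y) = 0
J(9) + I(106 + 70) = 1/(-37 + 9) + 0 = 1/(-28) + 0 = -1/28 + 0 = -1/28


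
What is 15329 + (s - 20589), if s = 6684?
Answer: 1424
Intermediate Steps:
15329 + (s - 20589) = 15329 + (6684 - 20589) = 15329 - 13905 = 1424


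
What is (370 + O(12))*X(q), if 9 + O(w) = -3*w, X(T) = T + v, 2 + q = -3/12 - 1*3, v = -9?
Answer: -18525/4 ≈ -4631.3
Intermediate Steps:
q = -21/4 (q = -2 + (-3/12 - 1*3) = -2 + (-3*1/12 - 3) = -2 + (-1/4 - 3) = -2 - 13/4 = -21/4 ≈ -5.2500)
X(T) = -9 + T (X(T) = T - 9 = -9 + T)
O(w) = -9 - 3*w
(370 + O(12))*X(q) = (370 + (-9 - 3*12))*(-9 - 21/4) = (370 + (-9 - 36))*(-57/4) = (370 - 45)*(-57/4) = 325*(-57/4) = -18525/4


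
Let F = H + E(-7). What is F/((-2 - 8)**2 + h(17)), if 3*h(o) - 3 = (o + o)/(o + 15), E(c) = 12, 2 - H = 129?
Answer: -1104/973 ≈ -1.1346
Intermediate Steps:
H = -127 (H = 2 - 1*129 = 2 - 129 = -127)
F = -115 (F = -127 + 12 = -115)
h(o) = 1 + 2*o/(3*(15 + o)) (h(o) = 1 + ((o + o)/(o + 15))/3 = 1 + ((2*o)/(15 + o))/3 = 1 + (2*o/(15 + o))/3 = 1 + 2*o/(3*(15 + o)))
F/((-2 - 8)**2 + h(17)) = -115/((-2 - 8)**2 + 5*(9 + 17)/(3*(15 + 17))) = -115/((-10)**2 + (5/3)*26/32) = -115/(100 + (5/3)*(1/32)*26) = -115/(100 + 65/48) = -115/(4865/48) = (48/4865)*(-115) = -1104/973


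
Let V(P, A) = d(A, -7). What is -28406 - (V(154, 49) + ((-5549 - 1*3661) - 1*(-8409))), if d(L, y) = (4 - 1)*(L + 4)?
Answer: -27764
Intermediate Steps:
d(L, y) = 12 + 3*L (d(L, y) = 3*(4 + L) = 12 + 3*L)
V(P, A) = 12 + 3*A
-28406 - (V(154, 49) + ((-5549 - 1*3661) - 1*(-8409))) = -28406 - ((12 + 3*49) + ((-5549 - 1*3661) - 1*(-8409))) = -28406 - ((12 + 147) + ((-5549 - 3661) + 8409)) = -28406 - (159 + (-9210 + 8409)) = -28406 - (159 - 801) = -28406 - 1*(-642) = -28406 + 642 = -27764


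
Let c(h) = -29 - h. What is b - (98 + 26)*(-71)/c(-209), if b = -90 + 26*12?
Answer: 12191/45 ≈ 270.91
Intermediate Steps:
b = 222 (b = -90 + 312 = 222)
b - (98 + 26)*(-71)/c(-209) = 222 - (98 + 26)*(-71)/(-29 - 1*(-209)) = 222 - 124*(-71)/(-29 + 209) = 222 - (-8804)/180 = 222 - 1*(-2201/45) = 222 + 2201/45 = 12191/45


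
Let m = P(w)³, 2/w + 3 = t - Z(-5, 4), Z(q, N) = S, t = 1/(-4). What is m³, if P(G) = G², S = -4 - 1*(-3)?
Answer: 18014398509481984/150094635296999121 ≈ 0.12002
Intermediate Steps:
t = -¼ ≈ -0.25000
S = -1 (S = -4 + 3 = -1)
Z(q, N) = -1
w = -8/9 (w = 2/(-3 + (-¼ - 1*(-1))) = 2/(-3 + (-¼ + 1)) = 2/(-3 + ¾) = 2/(-9/4) = 2*(-4/9) = -8/9 ≈ -0.88889)
m = 262144/531441 (m = ((-8/9)²)³ = (64/81)³ = 262144/531441 ≈ 0.49327)
m³ = (262144/531441)³ = 18014398509481984/150094635296999121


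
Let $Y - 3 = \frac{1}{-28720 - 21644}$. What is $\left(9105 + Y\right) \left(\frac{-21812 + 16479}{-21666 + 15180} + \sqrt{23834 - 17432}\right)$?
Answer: $\frac{2446328753563}{326660904} + \frac{458715311 \sqrt{6402}}{50364} \approx 7.3624 \cdot 10^{5}$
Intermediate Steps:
$Y = \frac{151091}{50364}$ ($Y = 3 + \frac{1}{-28720 - 21644} = 3 + \frac{1}{-50364} = 3 - \frac{1}{50364} = \frac{151091}{50364} \approx 3.0$)
$\left(9105 + Y\right) \left(\frac{-21812 + 16479}{-21666 + 15180} + \sqrt{23834 - 17432}\right) = \left(9105 + \frac{151091}{50364}\right) \left(\frac{-21812 + 16479}{-21666 + 15180} + \sqrt{23834 - 17432}\right) = \frac{458715311 \left(- \frac{5333}{-6486} + \sqrt{6402}\right)}{50364} = \frac{458715311 \left(\left(-5333\right) \left(- \frac{1}{6486}\right) + \sqrt{6402}\right)}{50364} = \frac{458715311 \left(\frac{5333}{6486} + \sqrt{6402}\right)}{50364} = \frac{2446328753563}{326660904} + \frac{458715311 \sqrt{6402}}{50364}$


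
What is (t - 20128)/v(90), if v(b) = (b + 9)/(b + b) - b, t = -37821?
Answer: 1158980/1789 ≈ 647.84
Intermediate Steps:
v(b) = -b + (9 + b)/(2*b) (v(b) = (9 + b)/((2*b)) - b = (9 + b)*(1/(2*b)) - b = (9 + b)/(2*b) - b = -b + (9 + b)/(2*b))
(t - 20128)/v(90) = (-37821 - 20128)/(½ - 1*90 + (9/2)/90) = -57949/(½ - 90 + (9/2)*(1/90)) = -57949/(½ - 90 + 1/20) = -57949/(-1789/20) = -57949*(-20/1789) = 1158980/1789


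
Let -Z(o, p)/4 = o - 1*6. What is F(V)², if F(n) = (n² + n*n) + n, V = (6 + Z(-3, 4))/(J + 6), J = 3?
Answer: 188356/81 ≈ 2325.4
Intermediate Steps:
Z(o, p) = 24 - 4*o (Z(o, p) = -4*(o - 1*6) = -4*(o - 6) = -4*(-6 + o) = 24 - 4*o)
V = 14/3 (V = (6 + (24 - 4*(-3)))/(3 + 6) = (6 + (24 + 12))/9 = (6 + 36)*(⅑) = 42*(⅑) = 14/3 ≈ 4.6667)
F(n) = n + 2*n² (F(n) = (n² + n²) + n = 2*n² + n = n + 2*n²)
F(V)² = (14*(1 + 2*(14/3))/3)² = (14*(1 + 28/3)/3)² = ((14/3)*(31/3))² = (434/9)² = 188356/81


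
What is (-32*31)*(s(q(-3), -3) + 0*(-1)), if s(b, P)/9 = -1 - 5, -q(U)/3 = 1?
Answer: 53568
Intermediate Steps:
q(U) = -3 (q(U) = -3*1 = -3)
s(b, P) = -54 (s(b, P) = 9*(-1 - 5) = 9*(-6) = -54)
(-32*31)*(s(q(-3), -3) + 0*(-1)) = (-32*31)*(-54 + 0*(-1)) = -992*(-54 + 0) = -992*(-54) = 53568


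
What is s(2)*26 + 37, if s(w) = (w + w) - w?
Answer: 89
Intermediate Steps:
s(w) = w (s(w) = 2*w - w = w)
s(2)*26 + 37 = 2*26 + 37 = 52 + 37 = 89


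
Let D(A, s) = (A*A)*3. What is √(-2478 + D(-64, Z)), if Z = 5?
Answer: 3*√1090 ≈ 99.045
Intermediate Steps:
D(A, s) = 3*A² (D(A, s) = A²*3 = 3*A²)
√(-2478 + D(-64, Z)) = √(-2478 + 3*(-64)²) = √(-2478 + 3*4096) = √(-2478 + 12288) = √9810 = 3*√1090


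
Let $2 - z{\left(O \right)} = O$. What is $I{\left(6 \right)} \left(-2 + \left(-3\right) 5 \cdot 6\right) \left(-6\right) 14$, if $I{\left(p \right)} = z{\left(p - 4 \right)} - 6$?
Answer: $-46368$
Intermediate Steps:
$z{\left(O \right)} = 2 - O$
$I{\left(p \right)} = - p$ ($I{\left(p \right)} = \left(2 - \left(p - 4\right)\right) - 6 = \left(2 - \left(-4 + p\right)\right) - 6 = \left(6 - p\right) - 6 = - p$)
$I{\left(6 \right)} \left(-2 + \left(-3\right) 5 \cdot 6\right) \left(-6\right) 14 = \left(-1\right) 6 \left(-2 + \left(-3\right) 5 \cdot 6\right) \left(-6\right) 14 = - 6 \left(-2 - 90\right) \left(-6\right) 14 = \left(-6\right) \left(-92\right) \left(-6\right) 14 = 552 \left(-6\right) 14 = \left(-3312\right) 14 = -46368$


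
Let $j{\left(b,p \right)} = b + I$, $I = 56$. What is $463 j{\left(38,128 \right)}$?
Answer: $43522$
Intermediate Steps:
$j{\left(b,p \right)} = 56 + b$ ($j{\left(b,p \right)} = b + 56 = 56 + b$)
$463 j{\left(38,128 \right)} = 463 \left(56 + 38\right) = 463 \cdot 94 = 43522$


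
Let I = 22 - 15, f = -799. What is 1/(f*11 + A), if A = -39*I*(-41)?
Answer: 1/2404 ≈ 0.00041597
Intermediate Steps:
I = 7
A = 11193 (A = -39*7*(-41) = -273*(-41) = 11193)
1/(f*11 + A) = 1/(-799*11 + 11193) = 1/(-8789 + 11193) = 1/2404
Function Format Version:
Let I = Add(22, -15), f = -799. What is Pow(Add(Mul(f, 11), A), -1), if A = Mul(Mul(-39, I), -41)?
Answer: Rational(1, 2404) ≈ 0.00041597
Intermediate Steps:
I = 7
A = 11193 (A = Mul(Mul(-39, 7), -41) = Mul(-273, -41) = 11193)
Pow(Add(Mul(f, 11), A), -1) = Pow(Add(Mul(-799, 11), 11193), -1) = Pow(Add(-8789, 11193), -1) = Pow(2404, -1) = Rational(1, 2404)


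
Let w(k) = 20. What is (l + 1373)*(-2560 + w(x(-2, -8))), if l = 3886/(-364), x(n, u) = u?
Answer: -314887610/91 ≈ -3.4603e+6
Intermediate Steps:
l = -1943/182 (l = 3886*(-1/364) = -1943/182 ≈ -10.676)
(l + 1373)*(-2560 + w(x(-2, -8))) = (-1943/182 + 1373)*(-2560 + 20) = (247943/182)*(-2540) = -314887610/91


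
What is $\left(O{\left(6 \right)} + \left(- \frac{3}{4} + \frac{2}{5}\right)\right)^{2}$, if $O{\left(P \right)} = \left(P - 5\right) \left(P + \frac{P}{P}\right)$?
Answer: $\frac{17689}{400} \approx 44.222$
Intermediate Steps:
$O{\left(P \right)} = \left(1 + P\right) \left(-5 + P\right)$ ($O{\left(P \right)} = \left(-5 + P\right) \left(P + 1\right) = \left(-5 + P\right) \left(1 + P\right) = \left(1 + P\right) \left(-5 + P\right)$)
$\left(O{\left(6 \right)} + \left(- \frac{3}{4} + \frac{2}{5}\right)\right)^{2} = \left(\left(-5 + 6^{2} - 24\right) + \left(- \frac{3}{4} + \frac{2}{5}\right)\right)^{2} = \left(\left(-5 + 36 - 24\right) + \left(\left(-3\right) \frac{1}{4} + 2 \cdot \frac{1}{5}\right)\right)^{2} = \left(7 + \left(- \frac{3}{4} + \frac{2}{5}\right)\right)^{2} = \left(7 - \frac{7}{20}\right)^{2} = \left(\frac{133}{20}\right)^{2} = \frac{17689}{400}$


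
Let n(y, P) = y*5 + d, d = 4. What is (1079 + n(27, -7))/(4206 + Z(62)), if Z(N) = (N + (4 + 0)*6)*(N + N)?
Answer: 609/7435 ≈ 0.081910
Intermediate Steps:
Z(N) = 2*N*(24 + N) (Z(N) = (N + 4*6)*(2*N) = (N + 24)*(2*N) = (24 + N)*(2*N) = 2*N*(24 + N))
n(y, P) = 4 + 5*y (n(y, P) = y*5 + 4 = 5*y + 4 = 4 + 5*y)
(1079 + n(27, -7))/(4206 + Z(62)) = (1079 + (4 + 5*27))/(4206 + 2*62*(24 + 62)) = (1079 + (4 + 135))/(4206 + 2*62*86) = (1079 + 139)/(4206 + 10664) = 1218/14870 = 1218*(1/14870) = 609/7435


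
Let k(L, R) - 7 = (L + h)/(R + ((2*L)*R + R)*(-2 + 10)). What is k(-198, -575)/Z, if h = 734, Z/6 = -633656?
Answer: -12715511/6905931598800 ≈ -1.8412e-6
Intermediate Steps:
Z = -3801936 (Z = 6*(-633656) = -3801936)
k(L, R) = 7 + (734 + L)/(9*R + 16*L*R) (k(L, R) = 7 + (L + 734)/(R + ((2*L)*R + R)*(-2 + 10)) = 7 + (734 + L)/(R + (2*L*R + R)*8) = 7 + (734 + L)/(R + (R + 2*L*R)*8) = 7 + (734 + L)/(R + (8*R + 16*L*R)) = 7 + (734 + L)/(9*R + 16*L*R))
k(-198, -575)/Z = ((734 - 198 + 63*(-575) + 112*(-198)*(-575))/((-575)*(9 + 16*(-198))))/(-3801936) = -(734 - 198 - 36225 + 12751200)/(575*(9 - 3168))*(-1/3801936) = -1/575*12715511/(-3159)*(-1/3801936) = -1/575*(-1/3159)*12715511*(-1/3801936) = (12715511/1816425)*(-1/3801936) = -12715511/6905931598800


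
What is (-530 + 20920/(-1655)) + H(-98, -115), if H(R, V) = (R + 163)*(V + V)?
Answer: -5128064/331 ≈ -15493.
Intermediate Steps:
H(R, V) = 2*V*(163 + R) (H(R, V) = (163 + R)*(2*V) = 2*V*(163 + R))
(-530 + 20920/(-1655)) + H(-98, -115) = (-530 + 20920/(-1655)) + 2*(-115)*(163 - 98) = (-530 + 20920*(-1/1655)) + 2*(-115)*65 = (-530 - 4184/331) - 14950 = -179614/331 - 14950 = -5128064/331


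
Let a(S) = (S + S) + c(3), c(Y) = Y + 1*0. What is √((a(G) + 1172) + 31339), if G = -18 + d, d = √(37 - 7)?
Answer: √(32478 + 2*√30) ≈ 180.25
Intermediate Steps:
d = √30 ≈ 5.4772
c(Y) = Y (c(Y) = Y + 0 = Y)
G = -18 + √30 ≈ -12.523
a(S) = 3 + 2*S (a(S) = (S + S) + 3 = 2*S + 3 = 3 + 2*S)
√((a(G) + 1172) + 31339) = √(((3 + 2*(-18 + √30)) + 1172) + 31339) = √(((3 + (-36 + 2*√30)) + 1172) + 31339) = √(((-33 + 2*√30) + 1172) + 31339) = √((1139 + 2*√30) + 31339) = √(32478 + 2*√30)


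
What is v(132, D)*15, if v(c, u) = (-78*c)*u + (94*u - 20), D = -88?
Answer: 13466340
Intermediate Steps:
v(c, u) = -20 + 94*u - 78*c*u (v(c, u) = -78*c*u + (-20 + 94*u) = -20 + 94*u - 78*c*u)
v(132, D)*15 = (-20 + 94*(-88) - 78*132*(-88))*15 = (-20 - 8272 + 906048)*15 = 897756*15 = 13466340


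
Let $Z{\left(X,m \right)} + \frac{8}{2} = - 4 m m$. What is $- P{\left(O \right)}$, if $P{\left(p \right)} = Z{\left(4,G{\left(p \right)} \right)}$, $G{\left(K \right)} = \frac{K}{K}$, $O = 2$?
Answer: $8$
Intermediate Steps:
$G{\left(K \right)} = 1$
$Z{\left(X,m \right)} = -4 - 4 m^{2}$ ($Z{\left(X,m \right)} = -4 + - 4 m m = -4 - 4 m^{2}$)
$P{\left(p \right)} = -8$ ($P{\left(p \right)} = -4 - 4 \cdot 1^{2} = -4 - 4 = -8$)
$- P{\left(O \right)} = \left(-1\right) \left(-8\right) = 8$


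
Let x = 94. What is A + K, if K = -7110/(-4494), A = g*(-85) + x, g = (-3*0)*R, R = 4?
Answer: 71591/749 ≈ 95.582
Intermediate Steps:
g = 0 (g = -3*0*4 = 0*4 = 0)
A = 94 (A = 0*(-85) + 94 = 0 + 94 = 94)
K = 1185/749 (K = -7110*(-1/4494) = 1185/749 ≈ 1.5821)
A + K = 94 + 1185/749 = 71591/749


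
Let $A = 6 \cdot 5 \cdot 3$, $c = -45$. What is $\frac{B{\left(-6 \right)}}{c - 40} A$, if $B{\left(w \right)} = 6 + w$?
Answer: $0$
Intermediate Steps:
$A = 90$ ($A = 30 \cdot 3 = 90$)
$\frac{B{\left(-6 \right)}}{c - 40} A = \frac{6 - 6}{-45 - 40} \cdot 90 = \frac{1}{-85} \cdot 0 \cdot 90 = \left(- \frac{1}{85}\right) 0 \cdot 90 = 0 \cdot 90 = 0$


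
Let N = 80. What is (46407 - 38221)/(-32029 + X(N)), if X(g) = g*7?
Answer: -8186/31469 ≈ -0.26013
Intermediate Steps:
X(g) = 7*g
(46407 - 38221)/(-32029 + X(N)) = (46407 - 38221)/(-32029 + 7*80) = 8186/(-32029 + 560) = 8186/(-31469) = 8186*(-1/31469) = -8186/31469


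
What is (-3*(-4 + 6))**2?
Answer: 36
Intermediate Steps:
(-3*(-4 + 6))**2 = (-3*2)**2 = (-6)**2 = 36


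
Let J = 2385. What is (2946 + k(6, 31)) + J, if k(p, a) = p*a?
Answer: 5517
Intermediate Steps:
k(p, a) = a*p
(2946 + k(6, 31)) + J = (2946 + 31*6) + 2385 = (2946 + 186) + 2385 = 3132 + 2385 = 5517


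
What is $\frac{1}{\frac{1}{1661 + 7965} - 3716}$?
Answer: $- \frac{9626}{35770215} \approx -0.00026911$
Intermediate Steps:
$\frac{1}{\frac{1}{1661 + 7965} - 3716} = \frac{1}{\frac{1}{9626} - 3716} = \frac{1}{- \frac{35770215}{9626}} = - \frac{9626}{35770215}$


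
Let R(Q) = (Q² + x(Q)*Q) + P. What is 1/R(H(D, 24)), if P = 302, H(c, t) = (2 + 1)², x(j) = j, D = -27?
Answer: 1/464 ≈ 0.0021552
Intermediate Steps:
H(c, t) = 9 (H(c, t) = 3² = 9)
R(Q) = 302 + 2*Q² (R(Q) = (Q² + Q*Q) + 302 = (Q² + Q²) + 302 = 2*Q² + 302 = 302 + 2*Q²)
1/R(H(D, 24)) = 1/(302 + 2*9²) = 1/(302 + 2*81) = 1/(302 + 162) = 1/464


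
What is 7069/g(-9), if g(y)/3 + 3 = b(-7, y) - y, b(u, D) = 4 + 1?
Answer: 7069/33 ≈ 214.21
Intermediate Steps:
b(u, D) = 5
g(y) = 6 - 3*y (g(y) = -9 + 3*(5 - y) = -9 + (15 - 3*y) = 6 - 3*y)
7069/g(-9) = 7069/(6 - 3*(-9)) = 7069/(6 + 27) = 7069/33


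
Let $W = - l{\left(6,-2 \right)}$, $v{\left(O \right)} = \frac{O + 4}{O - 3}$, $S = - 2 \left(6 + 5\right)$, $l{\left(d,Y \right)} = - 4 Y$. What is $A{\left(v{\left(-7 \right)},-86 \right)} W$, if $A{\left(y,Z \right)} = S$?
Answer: $176$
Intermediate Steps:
$S = -22$ ($S = \left(-2\right) 11 = -22$)
$v{\left(O \right)} = \frac{4 + O}{-3 + O}$
$W = -8$ ($W = - \left(-4\right) \left(-2\right) = \left(-1\right) 8 = -8$)
$A{\left(y,Z \right)} = -22$
$A{\left(v{\left(-7 \right)},-86 \right)} W = \left(-22\right) \left(-8\right) = 176$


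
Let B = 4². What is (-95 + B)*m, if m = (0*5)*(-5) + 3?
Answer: -237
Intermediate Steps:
m = 3 (m = 0*(-5) + 3 = 0 + 3 = 3)
B = 16
(-95 + B)*m = (-95 + 16)*3 = -79*3 = -237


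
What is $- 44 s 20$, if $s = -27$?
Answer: $23760$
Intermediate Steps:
$- 44 s 20 = \left(-44\right) \left(-27\right) 20 = 1188 \cdot 20 = 23760$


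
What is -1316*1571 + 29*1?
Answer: -2067407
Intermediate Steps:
-1316*1571 + 29*1 = -2067436 + 29 = -2067407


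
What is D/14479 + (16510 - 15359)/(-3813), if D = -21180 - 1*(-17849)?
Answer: -29366432/55208427 ≈ -0.53192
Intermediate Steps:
D = -3331 (D = -21180 + 17849 = -3331)
D/14479 + (16510 - 15359)/(-3813) = -3331/14479 + (16510 - 15359)/(-3813) = -3331*1/14479 + 1151*(-1/3813) = -3331/14479 - 1151/3813 = -29366432/55208427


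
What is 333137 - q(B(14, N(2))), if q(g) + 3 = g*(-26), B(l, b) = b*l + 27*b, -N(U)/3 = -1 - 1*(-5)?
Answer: 320348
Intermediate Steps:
N(U) = -12 (N(U) = -3*(-1 - 1*(-5)) = -3*(-1 + 5) = -3*4 = -12)
B(l, b) = 27*b + b*l
q(g) = -3 - 26*g (q(g) = -3 + g*(-26) = -3 - 26*g)
333137 - q(B(14, N(2))) = 333137 - (-3 - (-312)*(27 + 14)) = 333137 - (-3 - (-312)*41) = 333137 - (-3 - 26*(-492)) = 333137 - (-3 + 12792) = 333137 - 1*12789 = 333137 - 12789 = 320348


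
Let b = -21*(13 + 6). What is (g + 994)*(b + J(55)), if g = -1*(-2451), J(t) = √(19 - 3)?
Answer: -1360775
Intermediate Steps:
J(t) = 4 (J(t) = √16 = 4)
g = 2451
b = -399 (b = -21*19 = -399)
(g + 994)*(b + J(55)) = (2451 + 994)*(-399 + 4) = 3445*(-395) = -1360775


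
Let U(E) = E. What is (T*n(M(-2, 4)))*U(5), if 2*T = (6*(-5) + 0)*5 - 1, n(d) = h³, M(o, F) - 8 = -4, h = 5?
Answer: -94375/2 ≈ -47188.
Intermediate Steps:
M(o, F) = 4 (M(o, F) = 8 - 4 = 4)
n(d) = 125 (n(d) = 5³ = 125)
T = -151/2 (T = ((6*(-5) + 0)*5 - 1)/2 = ((-30 + 0)*5 - 1)/2 = (-30*5 - 1)/2 = (-150 - 1)/2 = (½)*(-151) = -151/2 ≈ -75.500)
(T*n(M(-2, 4)))*U(5) = -151/2*125*5 = -18875/2*5 = -94375/2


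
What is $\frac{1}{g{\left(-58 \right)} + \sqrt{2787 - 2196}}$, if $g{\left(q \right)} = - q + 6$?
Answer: $\frac{64}{3505} - \frac{\sqrt{591}}{3505} \approx 0.011324$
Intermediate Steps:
$g{\left(q \right)} = 6 - q$
$\frac{1}{g{\left(-58 \right)} + \sqrt{2787 - 2196}} = \frac{1}{\left(6 - -58\right) + \sqrt{2787 - 2196}} = \frac{1}{\left(6 + 58\right) + \sqrt{591}} = \frac{1}{64 + \sqrt{591}}$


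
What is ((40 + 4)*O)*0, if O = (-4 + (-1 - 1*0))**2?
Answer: 0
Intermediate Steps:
O = 25 (O = (-4 + (-1 + 0))**2 = (-4 - 1)**2 = (-5)**2 = 25)
((40 + 4)*O)*0 = ((40 + 4)*25)*0 = (44*25)*0 = 1100*0 = 0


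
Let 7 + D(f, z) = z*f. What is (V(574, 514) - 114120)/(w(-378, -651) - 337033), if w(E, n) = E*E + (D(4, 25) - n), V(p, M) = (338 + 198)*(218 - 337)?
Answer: 177904/193405 ≈ 0.91985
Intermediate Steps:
D(f, z) = -7 + f*z (D(f, z) = -7 + z*f = -7 + f*z)
V(p, M) = -63784 (V(p, M) = 536*(-119) = -63784)
w(E, n) = 93 + E² - n (w(E, n) = E*E + ((-7 + 4*25) - n) = E² + ((-7 + 100) - n) = E² + (93 - n) = 93 + E² - n)
(V(574, 514) - 114120)/(w(-378, -651) - 337033) = (-63784 - 114120)/((93 + (-378)² - 1*(-651)) - 337033) = -177904/((93 + 142884 + 651) - 337033) = -177904/(143628 - 337033) = -177904/(-193405) = -177904*(-1/193405) = 177904/193405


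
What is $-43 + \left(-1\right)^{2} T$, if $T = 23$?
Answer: $-20$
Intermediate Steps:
$-43 + \left(-1\right)^{2} T = -43 + \left(-1\right)^{2} \cdot 23 = -43 + 1 \cdot 23 = -43 + 23 = -20$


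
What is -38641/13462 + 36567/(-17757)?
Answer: -130934799/26560526 ≈ -4.9297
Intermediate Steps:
-38641/13462 + 36567/(-17757) = -38641*1/13462 + 36567*(-1/17757) = -38641/13462 - 4063/1973 = -130934799/26560526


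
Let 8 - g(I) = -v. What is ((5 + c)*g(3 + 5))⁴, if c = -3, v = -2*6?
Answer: 4096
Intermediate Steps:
v = -12
g(I) = -4 (g(I) = 8 - (-1)*(-12) = 8 - 1*12 = 8 - 12 = -4)
((5 + c)*g(3 + 5))⁴ = ((5 - 3)*(-4))⁴ = (2*(-4))⁴ = (-8)⁴ = 4096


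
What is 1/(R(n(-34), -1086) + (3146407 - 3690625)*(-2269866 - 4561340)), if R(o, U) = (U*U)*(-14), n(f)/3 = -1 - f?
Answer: 1/3717648755364 ≈ 2.6899e-13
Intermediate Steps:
n(f) = -3 - 3*f (n(f) = 3*(-1 - f) = -3 - 3*f)
R(o, U) = -14*U**2 (R(o, U) = U**2*(-14) = -14*U**2)
1/(R(n(-34), -1086) + (3146407 - 3690625)*(-2269866 - 4561340)) = 1/(-14*(-1086)**2 + (3146407 - 3690625)*(-2269866 - 4561340)) = 1/(-14*1179396 - 544218*(-6831206)) = 1/(-16511544 + 3717665266908) = 1/3717648755364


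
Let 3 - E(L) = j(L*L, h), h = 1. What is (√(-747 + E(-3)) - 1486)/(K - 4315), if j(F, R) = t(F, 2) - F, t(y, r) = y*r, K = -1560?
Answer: 1486/5875 - I*√753/5875 ≈ 0.25294 - 0.0046708*I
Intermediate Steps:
t(y, r) = r*y
j(F, R) = F (j(F, R) = 2*F - F = F)
E(L) = 3 - L² (E(L) = 3 - L*L = 3 - L²)
(√(-747 + E(-3)) - 1486)/(K - 4315) = (√(-747 + (3 - 1*(-3)²)) - 1486)/(-1560 - 4315) = (√(-747 + (3 - 1*9)) - 1486)/(-5875) = (√(-747 + (3 - 9)) - 1486)*(-1/5875) = (√(-747 - 6) - 1486)*(-1/5875) = (√(-753) - 1486)*(-1/5875) = (I*√753 - 1486)*(-1/5875) = (-1486 + I*√753)*(-1/5875) = 1486/5875 - I*√753/5875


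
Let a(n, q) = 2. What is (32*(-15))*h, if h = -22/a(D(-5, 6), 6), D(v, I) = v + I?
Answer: 5280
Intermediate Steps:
D(v, I) = I + v
h = -11 (h = -22/2 = -22*½ = -11)
(32*(-15))*h = (32*(-15))*(-11) = -480*(-11) = 5280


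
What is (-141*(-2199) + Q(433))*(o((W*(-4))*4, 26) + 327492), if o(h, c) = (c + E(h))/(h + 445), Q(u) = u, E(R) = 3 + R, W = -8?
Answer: 58264777941916/573 ≈ 1.0168e+11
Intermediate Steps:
o(h, c) = (3 + c + h)/(445 + h) (o(h, c) = (c + (3 + h))/(h + 445) = (3 + c + h)/(445 + h))
(-141*(-2199) + Q(433))*(o((W*(-4))*4, 26) + 327492) = (-141*(-2199) + 433)*((3 + 26 - 8*(-4)*4)/(445 - 8*(-4)*4) + 327492) = (310059 + 433)*((3 + 26 + 32*4)/(445 + 32*4) + 327492) = 310492*((3 + 26 + 128)/(445 + 128) + 327492) = 310492*(157/573 + 327492) = 310492*(187653073/573) = 58264777941916/573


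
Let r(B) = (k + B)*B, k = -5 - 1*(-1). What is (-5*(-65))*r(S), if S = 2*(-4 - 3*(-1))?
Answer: 3900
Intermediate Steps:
k = -4 (k = -5 + 1 = -4)
S = -2 (S = 2*(-4 + 3) = 2*(-1) = -2)
r(B) = B*(-4 + B) (r(B) = (-4 + B)*B = B*(-4 + B))
(-5*(-65))*r(S) = (-5*(-65))*(-2*(-4 - 2)) = 325*(-2*(-6)) = 325*12 = 3900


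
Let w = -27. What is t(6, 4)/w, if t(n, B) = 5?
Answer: -5/27 ≈ -0.18519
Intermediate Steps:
t(6, 4)/w = 5/(-27) = -1/27*5 = -5/27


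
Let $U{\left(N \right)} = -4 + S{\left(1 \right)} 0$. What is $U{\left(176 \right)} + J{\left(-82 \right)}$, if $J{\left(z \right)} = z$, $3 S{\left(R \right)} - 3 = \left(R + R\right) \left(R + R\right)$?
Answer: $-86$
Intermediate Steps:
$S{\left(R \right)} = 1 + \frac{4 R^{2}}{3}$ ($S{\left(R \right)} = 1 + \frac{\left(R + R\right) \left(R + R\right)}{3} = 1 + \frac{2 R 2 R}{3} = 1 + \frac{4 R^{2}}{3}$)
$U{\left(N \right)} = -4$ ($U{\left(N \right)} = -4 + \left(1 + \frac{4 \cdot 1^{2}}{3}\right) 0 = -4 + \left(1 + \frac{4}{3} \cdot 1\right) 0 = -4 + \left(1 + \frac{4}{3}\right) 0 = -4 + \frac{7}{3} \cdot 0 = -4 + 0 = -4$)
$U{\left(176 \right)} + J{\left(-82 \right)} = -4 - 82 = -86$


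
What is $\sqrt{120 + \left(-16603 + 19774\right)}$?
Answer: $\sqrt{3291} \approx 57.367$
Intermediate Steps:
$\sqrt{120 + \left(-16603 + 19774\right)} = \sqrt{120 + 3171} = \sqrt{3291}$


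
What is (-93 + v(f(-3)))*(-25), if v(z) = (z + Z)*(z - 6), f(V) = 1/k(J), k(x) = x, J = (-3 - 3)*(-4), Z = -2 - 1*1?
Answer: 1085375/576 ≈ 1884.3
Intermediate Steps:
Z = -3 (Z = -2 - 1 = -3)
J = 24 (J = -6*(-4) = 24)
f(V) = 1/24
v(z) = (-6 + z)*(-3 + z) (v(z) = (z - 3)*(z - 6) = (-3 + z)*(-6 + z) = (-6 + z)*(-3 + z))
(-93 + v(f(-3)))*(-25) = (-93 + (18 + (1/24)² - 9*1/24))*(-25) = (-93 + (18 + 1/576 - 3/8))*(-25) = (-93 + 10153/576)*(-25) = -43415/576*(-25) = 1085375/576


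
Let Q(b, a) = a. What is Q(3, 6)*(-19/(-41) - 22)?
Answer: -5298/41 ≈ -129.22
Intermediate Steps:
Q(3, 6)*(-19/(-41) - 22) = 6*(-19/(-41) - 22) = 6*(-19*(-1/41) - 22) = 6*(19/41 - 22) = 6*(-883/41) = -5298/41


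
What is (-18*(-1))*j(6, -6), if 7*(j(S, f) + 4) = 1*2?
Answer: -468/7 ≈ -66.857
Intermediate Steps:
j(S, f) = -26/7 (j(S, f) = -4 + (1*2)/7 = -4 + (⅐)*2 = -4 + 2/7 = -26/7)
(-18*(-1))*j(6, -6) = -18*(-1)*(-26/7) = 18*(-26/7) = -468/7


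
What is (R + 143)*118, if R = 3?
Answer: 17228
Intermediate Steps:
(R + 143)*118 = (3 + 143)*118 = 146*118 = 17228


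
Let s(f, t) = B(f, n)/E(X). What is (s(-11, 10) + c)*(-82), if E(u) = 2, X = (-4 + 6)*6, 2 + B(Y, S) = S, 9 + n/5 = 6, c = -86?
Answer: 7749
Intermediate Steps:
n = -15 (n = -45 + 5*6 = -45 + 30 = -15)
B(Y, S) = -2 + S
X = 12 (X = 2*6 = 12)
s(f, t) = -17/2 (s(f, t) = (-2 - 15)/2 = -17*½ = -17/2)
(s(-11, 10) + c)*(-82) = (-17/2 - 86)*(-82) = -189/2*(-82) = 7749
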